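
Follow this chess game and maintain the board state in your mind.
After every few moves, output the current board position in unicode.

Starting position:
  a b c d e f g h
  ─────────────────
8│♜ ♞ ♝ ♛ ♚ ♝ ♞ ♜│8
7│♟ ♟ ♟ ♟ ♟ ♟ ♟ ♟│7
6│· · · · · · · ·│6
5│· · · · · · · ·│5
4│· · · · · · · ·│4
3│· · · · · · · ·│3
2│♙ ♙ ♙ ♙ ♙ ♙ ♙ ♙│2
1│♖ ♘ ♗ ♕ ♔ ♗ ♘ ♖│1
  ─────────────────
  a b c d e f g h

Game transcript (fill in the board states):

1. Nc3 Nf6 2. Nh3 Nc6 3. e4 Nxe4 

  a b c d e f g h
  ─────────────────
8│♜ · ♝ ♛ ♚ ♝ · ♜│8
7│♟ ♟ ♟ ♟ ♟ ♟ ♟ ♟│7
6│· · ♞ · · · · ·│6
5│· · · · · · · ·│5
4│· · · · ♞ · · ·│4
3│· · ♘ · · · · ♘│3
2│♙ ♙ ♙ ♙ · ♙ ♙ ♙│2
1│♖ · ♗ ♕ ♔ ♗ · ♖│1
  ─────────────────
  a b c d e f g h

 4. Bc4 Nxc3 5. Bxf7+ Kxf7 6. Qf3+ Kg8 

  a b c d e f g h
  ─────────────────
8│♜ · ♝ ♛ · ♝ ♚ ♜│8
7│♟ ♟ ♟ ♟ ♟ · ♟ ♟│7
6│· · ♞ · · · · ·│6
5│· · · · · · · ·│5
4│· · · · · · · ·│4
3│· · ♞ · · ♕ · ♘│3
2│♙ ♙ ♙ ♙ · ♙ ♙ ♙│2
1│♖ · ♗ · ♔ · · ♖│1
  ─────────────────
  a b c d e f g h

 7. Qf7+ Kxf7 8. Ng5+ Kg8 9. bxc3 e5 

  a b c d e f g h
  ─────────────────
8│♜ · ♝ ♛ · ♝ ♚ ♜│8
7│♟ ♟ ♟ ♟ · · ♟ ♟│7
6│· · ♞ · · · · ·│6
5│· · · · ♟ · ♘ ·│5
4│· · · · · · · ·│4
3│· · ♙ · · · · ·│3
2│♙ · ♙ ♙ · ♙ ♙ ♙│2
1│♖ · ♗ · ♔ · · ♖│1
  ─────────────────
  a b c d e f g h

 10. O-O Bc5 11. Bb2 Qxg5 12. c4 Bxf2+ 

  a b c d e f g h
  ─────────────────
8│♜ · ♝ · · · ♚ ♜│8
7│♟ ♟ ♟ ♟ · · ♟ ♟│7
6│· · ♞ · · · · ·│6
5│· · · · ♟ · ♛ ·│5
4│· · ♙ · · · · ·│4
3│· · · · · · · ·│3
2│♙ ♗ ♙ ♙ · ♝ ♙ ♙│2
1│♖ · · · · ♖ ♔ ·│1
  ─────────────────
  a b c d e f g h

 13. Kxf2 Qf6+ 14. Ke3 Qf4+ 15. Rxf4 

  a b c d e f g h
  ─────────────────
8│♜ · ♝ · · · ♚ ♜│8
7│♟ ♟ ♟ ♟ · · ♟ ♟│7
6│· · ♞ · · · · ·│6
5│· · · · ♟ · · ·│5
4│· · ♙ · · ♖ · ·│4
3│· · · · ♔ · · ·│3
2│♙ ♗ ♙ ♙ · · ♙ ♙│2
1│♖ · · · · · · ·│1
  ─────────────────
  a b c d e f g h


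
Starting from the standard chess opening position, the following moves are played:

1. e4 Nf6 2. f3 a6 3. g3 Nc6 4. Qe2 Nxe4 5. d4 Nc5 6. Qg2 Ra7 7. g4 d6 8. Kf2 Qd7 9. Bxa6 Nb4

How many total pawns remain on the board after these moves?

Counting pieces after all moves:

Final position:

  a b c d e f g h
  ─────────────────
8│· · ♝ · ♚ ♝ · ♜│8
7│♜ ♟ ♟ ♛ ♟ ♟ ♟ ♟│7
6│♗ · · ♟ · · · ·│6
5│· · ♞ · · · · ·│5
4│· ♞ · ♙ · · ♙ ·│4
3│· · · · · ♙ · ·│3
2│♙ ♙ ♙ · · ♔ ♕ ♙│2
1│♖ ♘ ♗ · · · ♘ ♖│1
  ─────────────────
  a b c d e f g h


14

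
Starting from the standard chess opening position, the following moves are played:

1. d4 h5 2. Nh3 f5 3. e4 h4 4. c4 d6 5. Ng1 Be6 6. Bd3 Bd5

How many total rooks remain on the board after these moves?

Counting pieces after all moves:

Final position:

  a b c d e f g h
  ─────────────────
8│♜ ♞ · ♛ ♚ ♝ ♞ ♜│8
7│♟ ♟ ♟ · ♟ · ♟ ·│7
6│· · · ♟ · · · ·│6
5│· · · ♝ · ♟ · ·│5
4│· · ♙ ♙ ♙ · · ♟│4
3│· · · ♗ · · · ·│3
2│♙ ♙ · · · ♙ ♙ ♙│2
1│♖ ♘ ♗ ♕ ♔ · ♘ ♖│1
  ─────────────────
  a b c d e f g h


4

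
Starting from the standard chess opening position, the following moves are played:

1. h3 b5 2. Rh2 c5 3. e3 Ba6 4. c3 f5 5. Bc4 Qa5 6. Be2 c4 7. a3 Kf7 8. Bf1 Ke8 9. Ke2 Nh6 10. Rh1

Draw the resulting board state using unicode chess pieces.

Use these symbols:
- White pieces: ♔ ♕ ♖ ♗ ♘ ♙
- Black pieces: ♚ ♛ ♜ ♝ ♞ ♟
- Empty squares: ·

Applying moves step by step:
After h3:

♜ ♞ ♝ ♛ ♚ ♝ ♞ ♜
♟ ♟ ♟ ♟ ♟ ♟ ♟ ♟
· · · · · · · ·
· · · · · · · ·
· · · · · · · ·
· · · · · · · ♙
♙ ♙ ♙ ♙ ♙ ♙ ♙ ·
♖ ♘ ♗ ♕ ♔ ♗ ♘ ♖


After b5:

♜ ♞ ♝ ♛ ♚ ♝ ♞ ♜
♟ · ♟ ♟ ♟ ♟ ♟ ♟
· · · · · · · ·
· ♟ · · · · · ·
· · · · · · · ·
· · · · · · · ♙
♙ ♙ ♙ ♙ ♙ ♙ ♙ ·
♖ ♘ ♗ ♕ ♔ ♗ ♘ ♖


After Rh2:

♜ ♞ ♝ ♛ ♚ ♝ ♞ ♜
♟ · ♟ ♟ ♟ ♟ ♟ ♟
· · · · · · · ·
· ♟ · · · · · ·
· · · · · · · ·
· · · · · · · ♙
♙ ♙ ♙ ♙ ♙ ♙ ♙ ♖
♖ ♘ ♗ ♕ ♔ ♗ ♘ ·


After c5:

♜ ♞ ♝ ♛ ♚ ♝ ♞ ♜
♟ · · ♟ ♟ ♟ ♟ ♟
· · · · · · · ·
· ♟ ♟ · · · · ·
· · · · · · · ·
· · · · · · · ♙
♙ ♙ ♙ ♙ ♙ ♙ ♙ ♖
♖ ♘ ♗ ♕ ♔ ♗ ♘ ·


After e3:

♜ ♞ ♝ ♛ ♚ ♝ ♞ ♜
♟ · · ♟ ♟ ♟ ♟ ♟
· · · · · · · ·
· ♟ ♟ · · · · ·
· · · · · · · ·
· · · · ♙ · · ♙
♙ ♙ ♙ ♙ · ♙ ♙ ♖
♖ ♘ ♗ ♕ ♔ ♗ ♘ ·


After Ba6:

♜ ♞ · ♛ ♚ ♝ ♞ ♜
♟ · · ♟ ♟ ♟ ♟ ♟
♝ · · · · · · ·
· ♟ ♟ · · · · ·
· · · · · · · ·
· · · · ♙ · · ♙
♙ ♙ ♙ ♙ · ♙ ♙ ♖
♖ ♘ ♗ ♕ ♔ ♗ ♘ ·


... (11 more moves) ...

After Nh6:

♜ ♞ · · ♚ ♝ · ♜
♟ · · ♟ ♟ · ♟ ♟
♝ · · · · · · ♞
♛ ♟ · · · ♟ · ·
· · ♟ · · · · ·
♙ · ♙ · ♙ · · ♙
· ♙ · ♙ ♔ ♙ ♙ ♖
♖ ♘ ♗ ♕ · ♗ ♘ ·


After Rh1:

♜ ♞ · · ♚ ♝ · ♜
♟ · · ♟ ♟ · ♟ ♟
♝ · · · · · · ♞
♛ ♟ · · · ♟ · ·
· · ♟ · · · · ·
♙ · ♙ · ♙ · · ♙
· ♙ · ♙ ♔ ♙ ♙ ·
♖ ♘ ♗ ♕ · ♗ ♘ ♖



  a b c d e f g h
  ─────────────────
8│♜ ♞ · · ♚ ♝ · ♜│8
7│♟ · · ♟ ♟ · ♟ ♟│7
6│♝ · · · · · · ♞│6
5│♛ ♟ · · · ♟ · ·│5
4│· · ♟ · · · · ·│4
3│♙ · ♙ · ♙ · · ♙│3
2│· ♙ · ♙ ♔ ♙ ♙ ·│2
1│♖ ♘ ♗ ♕ · ♗ ♘ ♖│1
  ─────────────────
  a b c d e f g h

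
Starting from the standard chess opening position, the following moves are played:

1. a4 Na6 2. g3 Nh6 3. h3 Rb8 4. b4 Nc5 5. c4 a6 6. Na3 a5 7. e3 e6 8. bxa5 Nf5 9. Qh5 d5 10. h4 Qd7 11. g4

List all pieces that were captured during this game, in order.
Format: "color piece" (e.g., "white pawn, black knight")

Tracking captures:
  bxa5: captured black pawn

black pawn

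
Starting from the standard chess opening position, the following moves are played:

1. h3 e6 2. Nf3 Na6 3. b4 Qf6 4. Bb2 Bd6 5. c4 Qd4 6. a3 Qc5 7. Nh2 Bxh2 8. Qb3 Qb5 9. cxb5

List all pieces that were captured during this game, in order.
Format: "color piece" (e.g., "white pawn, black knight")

Tracking captures:
  Bxh2: captured white knight
  cxb5: captured black queen

white knight, black queen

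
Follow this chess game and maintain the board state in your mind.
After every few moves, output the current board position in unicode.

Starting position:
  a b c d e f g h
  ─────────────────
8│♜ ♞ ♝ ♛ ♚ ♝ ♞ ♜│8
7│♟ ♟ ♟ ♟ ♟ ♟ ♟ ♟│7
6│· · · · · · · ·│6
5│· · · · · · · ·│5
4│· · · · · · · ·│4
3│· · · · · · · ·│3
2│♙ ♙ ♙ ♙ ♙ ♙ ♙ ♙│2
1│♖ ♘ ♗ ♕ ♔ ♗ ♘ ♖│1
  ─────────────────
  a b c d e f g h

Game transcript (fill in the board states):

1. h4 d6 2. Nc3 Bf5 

  a b c d e f g h
  ─────────────────
8│♜ ♞ · ♛ ♚ ♝ ♞ ♜│8
7│♟ ♟ ♟ · ♟ ♟ ♟ ♟│7
6│· · · ♟ · · · ·│6
5│· · · · · ♝ · ·│5
4│· · · · · · · ♙│4
3│· · ♘ · · · · ·│3
2│♙ ♙ ♙ ♙ ♙ ♙ ♙ ·│2
1│♖ · ♗ ♕ ♔ ♗ ♘ ♖│1
  ─────────────────
  a b c d e f g h

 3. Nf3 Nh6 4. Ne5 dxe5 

  a b c d e f g h
  ─────────────────
8│♜ ♞ · ♛ ♚ ♝ · ♜│8
7│♟ ♟ ♟ · ♟ ♟ ♟ ♟│7
6│· · · · · · · ♞│6
5│· · · · ♟ ♝ · ·│5
4│· · · · · · · ♙│4
3│· · ♘ · · · · ·│3
2│♙ ♙ ♙ ♙ ♙ ♙ ♙ ·│2
1│♖ · ♗ ♕ ♔ ♗ · ♖│1
  ─────────────────
  a b c d e f g h

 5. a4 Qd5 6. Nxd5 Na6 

  a b c d e f g h
  ─────────────────
8│♜ · · · ♚ ♝ · ♜│8
7│♟ ♟ ♟ · ♟ ♟ ♟ ♟│7
6│♞ · · · · · · ♞│6
5│· · · ♘ ♟ ♝ · ·│5
4│♙ · · · · · · ♙│4
3│· · · · · · · ·│3
2│· ♙ ♙ ♙ ♙ ♙ ♙ ·│2
1│♖ · ♗ ♕ ♔ ♗ · ♖│1
  ─────────────────
  a b c d e f g h

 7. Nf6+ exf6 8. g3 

  a b c d e f g h
  ─────────────────
8│♜ · · · ♚ ♝ · ♜│8
7│♟ ♟ ♟ · · ♟ ♟ ♟│7
6│♞ · · · · ♟ · ♞│6
5│· · · · ♟ ♝ · ·│5
4│♙ · · · · · · ♙│4
3│· · · · · · ♙ ·│3
2│· ♙ ♙ ♙ ♙ ♙ · ·│2
1│♖ · ♗ ♕ ♔ ♗ · ♖│1
  ─────────────────
  a b c d e f g h


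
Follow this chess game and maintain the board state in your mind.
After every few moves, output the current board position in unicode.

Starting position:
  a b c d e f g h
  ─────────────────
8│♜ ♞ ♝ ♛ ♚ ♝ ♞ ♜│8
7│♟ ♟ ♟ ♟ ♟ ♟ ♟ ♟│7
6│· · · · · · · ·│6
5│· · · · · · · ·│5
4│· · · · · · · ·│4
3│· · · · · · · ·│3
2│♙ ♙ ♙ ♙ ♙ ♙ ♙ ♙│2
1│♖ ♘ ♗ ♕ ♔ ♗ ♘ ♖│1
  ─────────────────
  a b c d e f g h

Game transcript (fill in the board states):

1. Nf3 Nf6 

  a b c d e f g h
  ─────────────────
8│♜ ♞ ♝ ♛ ♚ ♝ · ♜│8
7│♟ ♟ ♟ ♟ ♟ ♟ ♟ ♟│7
6│· · · · · ♞ · ·│6
5│· · · · · · · ·│5
4│· · · · · · · ·│4
3│· · · · · ♘ · ·│3
2│♙ ♙ ♙ ♙ ♙ ♙ ♙ ♙│2
1│♖ ♘ ♗ ♕ ♔ ♗ · ♖│1
  ─────────────────
  a b c d e f g h

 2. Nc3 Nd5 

  a b c d e f g h
  ─────────────────
8│♜ ♞ ♝ ♛ ♚ ♝ · ♜│8
7│♟ ♟ ♟ ♟ ♟ ♟ ♟ ♟│7
6│· · · · · · · ·│6
5│· · · ♞ · · · ·│5
4│· · · · · · · ·│4
3│· · ♘ · · ♘ · ·│3
2│♙ ♙ ♙ ♙ ♙ ♙ ♙ ♙│2
1│♖ · ♗ ♕ ♔ ♗ · ♖│1
  ─────────────────
  a b c d e f g h

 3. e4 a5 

  a b c d e f g h
  ─────────────────
8│♜ ♞ ♝ ♛ ♚ ♝ · ♜│8
7│· ♟ ♟ ♟ ♟ ♟ ♟ ♟│7
6│· · · · · · · ·│6
5│♟ · · ♞ · · · ·│5
4│· · · · ♙ · · ·│4
3│· · ♘ · · ♘ · ·│3
2│♙ ♙ ♙ ♙ · ♙ ♙ ♙│2
1│♖ · ♗ ♕ ♔ ♗ · ♖│1
  ─────────────────
  a b c d e f g h



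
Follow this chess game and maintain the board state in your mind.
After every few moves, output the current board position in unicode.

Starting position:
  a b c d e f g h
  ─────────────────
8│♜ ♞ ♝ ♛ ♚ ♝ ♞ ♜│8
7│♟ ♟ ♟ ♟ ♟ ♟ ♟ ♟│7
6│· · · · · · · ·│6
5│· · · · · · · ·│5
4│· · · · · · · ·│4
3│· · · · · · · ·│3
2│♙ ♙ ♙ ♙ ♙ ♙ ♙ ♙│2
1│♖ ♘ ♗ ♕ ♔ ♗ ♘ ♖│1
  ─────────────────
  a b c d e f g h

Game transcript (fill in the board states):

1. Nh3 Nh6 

  a b c d e f g h
  ─────────────────
8│♜ ♞ ♝ ♛ ♚ ♝ · ♜│8
7│♟ ♟ ♟ ♟ ♟ ♟ ♟ ♟│7
6│· · · · · · · ♞│6
5│· · · · · · · ·│5
4│· · · · · · · ·│4
3│· · · · · · · ♘│3
2│♙ ♙ ♙ ♙ ♙ ♙ ♙ ♙│2
1│♖ ♘ ♗ ♕ ♔ ♗ · ♖│1
  ─────────────────
  a b c d e f g h

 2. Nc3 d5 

  a b c d e f g h
  ─────────────────
8│♜ ♞ ♝ ♛ ♚ ♝ · ♜│8
7│♟ ♟ ♟ · ♟ ♟ ♟ ♟│7
6│· · · · · · · ♞│6
5│· · · ♟ · · · ·│5
4│· · · · · · · ·│4
3│· · ♘ · · · · ♘│3
2│♙ ♙ ♙ ♙ ♙ ♙ ♙ ♙│2
1│♖ · ♗ ♕ ♔ ♗ · ♖│1
  ─────────────────
  a b c d e f g h

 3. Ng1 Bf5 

  a b c d e f g h
  ─────────────────
8│♜ ♞ · ♛ ♚ ♝ · ♜│8
7│♟ ♟ ♟ · ♟ ♟ ♟ ♟│7
6│· · · · · · · ♞│6
5│· · · ♟ · ♝ · ·│5
4│· · · · · · · ·│4
3│· · ♘ · · · · ·│3
2│♙ ♙ ♙ ♙ ♙ ♙ ♙ ♙│2
1│♖ · ♗ ♕ ♔ ♗ ♘ ♖│1
  ─────────────────
  a b c d e f g h



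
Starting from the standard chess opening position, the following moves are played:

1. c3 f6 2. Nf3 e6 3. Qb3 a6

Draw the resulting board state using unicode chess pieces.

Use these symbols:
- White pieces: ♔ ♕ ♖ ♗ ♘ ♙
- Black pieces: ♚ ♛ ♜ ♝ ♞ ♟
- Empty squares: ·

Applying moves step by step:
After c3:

♜ ♞ ♝ ♛ ♚ ♝ ♞ ♜
♟ ♟ ♟ ♟ ♟ ♟ ♟ ♟
· · · · · · · ·
· · · · · · · ·
· · · · · · · ·
· · ♙ · · · · ·
♙ ♙ · ♙ ♙ ♙ ♙ ♙
♖ ♘ ♗ ♕ ♔ ♗ ♘ ♖


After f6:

♜ ♞ ♝ ♛ ♚ ♝ ♞ ♜
♟ ♟ ♟ ♟ ♟ · ♟ ♟
· · · · · ♟ · ·
· · · · · · · ·
· · · · · · · ·
· · ♙ · · · · ·
♙ ♙ · ♙ ♙ ♙ ♙ ♙
♖ ♘ ♗ ♕ ♔ ♗ ♘ ♖


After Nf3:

♜ ♞ ♝ ♛ ♚ ♝ ♞ ♜
♟ ♟ ♟ ♟ ♟ · ♟ ♟
· · · · · ♟ · ·
· · · · · · · ·
· · · · · · · ·
· · ♙ · · ♘ · ·
♙ ♙ · ♙ ♙ ♙ ♙ ♙
♖ ♘ ♗ ♕ ♔ ♗ · ♖


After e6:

♜ ♞ ♝ ♛ ♚ ♝ ♞ ♜
♟ ♟ ♟ ♟ · · ♟ ♟
· · · · ♟ ♟ · ·
· · · · · · · ·
· · · · · · · ·
· · ♙ · · ♘ · ·
♙ ♙ · ♙ ♙ ♙ ♙ ♙
♖ ♘ ♗ ♕ ♔ ♗ · ♖


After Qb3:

♜ ♞ ♝ ♛ ♚ ♝ ♞ ♜
♟ ♟ ♟ ♟ · · ♟ ♟
· · · · ♟ ♟ · ·
· · · · · · · ·
· · · · · · · ·
· ♕ ♙ · · ♘ · ·
♙ ♙ · ♙ ♙ ♙ ♙ ♙
♖ ♘ ♗ · ♔ ♗ · ♖


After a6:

♜ ♞ ♝ ♛ ♚ ♝ ♞ ♜
· ♟ ♟ ♟ · · ♟ ♟
♟ · · · ♟ ♟ · ·
· · · · · · · ·
· · · · · · · ·
· ♕ ♙ · · ♘ · ·
♙ ♙ · ♙ ♙ ♙ ♙ ♙
♖ ♘ ♗ · ♔ ♗ · ♖



  a b c d e f g h
  ─────────────────
8│♜ ♞ ♝ ♛ ♚ ♝ ♞ ♜│8
7│· ♟ ♟ ♟ · · ♟ ♟│7
6│♟ · · · ♟ ♟ · ·│6
5│· · · · · · · ·│5
4│· · · · · · · ·│4
3│· ♕ ♙ · · ♘ · ·│3
2│♙ ♙ · ♙ ♙ ♙ ♙ ♙│2
1│♖ ♘ ♗ · ♔ ♗ · ♖│1
  ─────────────────
  a b c d e f g h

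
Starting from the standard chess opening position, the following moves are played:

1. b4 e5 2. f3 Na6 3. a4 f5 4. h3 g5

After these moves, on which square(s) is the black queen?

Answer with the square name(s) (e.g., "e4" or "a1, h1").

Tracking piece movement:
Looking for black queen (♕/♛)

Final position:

  a b c d e f g h
  ─────────────────
8│♜ · ♝ ♛ ♚ ♝ ♞ ♜│8
7│♟ ♟ ♟ ♟ · · · ♟│7
6│♞ · · · · · · ·│6
5│· · · · ♟ ♟ ♟ ·│5
4│♙ ♙ · · · · · ·│4
3│· · · · · ♙ · ♙│3
2│· · ♙ ♙ ♙ · ♙ ·│2
1│♖ ♘ ♗ ♕ ♔ ♗ ♘ ♖│1
  ─────────────────
  a b c d e f g h


d8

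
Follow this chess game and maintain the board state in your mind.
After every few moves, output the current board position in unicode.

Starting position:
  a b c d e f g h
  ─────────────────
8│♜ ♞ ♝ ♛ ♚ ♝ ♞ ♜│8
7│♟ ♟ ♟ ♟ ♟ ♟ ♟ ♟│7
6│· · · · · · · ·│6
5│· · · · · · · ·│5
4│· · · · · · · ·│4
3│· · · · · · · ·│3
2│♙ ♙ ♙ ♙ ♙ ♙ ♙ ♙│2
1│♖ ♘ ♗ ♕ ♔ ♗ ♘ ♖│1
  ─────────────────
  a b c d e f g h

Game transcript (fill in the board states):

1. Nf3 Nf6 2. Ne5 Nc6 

  a b c d e f g h
  ─────────────────
8│♜ · ♝ ♛ ♚ ♝ · ♜│8
7│♟ ♟ ♟ ♟ ♟ ♟ ♟ ♟│7
6│· · ♞ · · ♞ · ·│6
5│· · · · ♘ · · ·│5
4│· · · · · · · ·│4
3│· · · · · · · ·│3
2│♙ ♙ ♙ ♙ ♙ ♙ ♙ ♙│2
1│♖ ♘ ♗ ♕ ♔ ♗ · ♖│1
  ─────────────────
  a b c d e f g h

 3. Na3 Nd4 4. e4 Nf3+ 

  a b c d e f g h
  ─────────────────
8│♜ · ♝ ♛ ♚ ♝ · ♜│8
7│♟ ♟ ♟ ♟ ♟ ♟ ♟ ♟│7
6│· · · · · ♞ · ·│6
5│· · · · ♘ · · ·│5
4│· · · · ♙ · · ·│4
3│♘ · · · · ♞ · ·│3
2│♙ ♙ ♙ ♙ · ♙ ♙ ♙│2
1│♖ · ♗ ♕ ♔ ♗ · ♖│1
  ─────────────────
  a b c d e f g h

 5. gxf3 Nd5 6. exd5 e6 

  a b c d e f g h
  ─────────────────
8│♜ · ♝ ♛ ♚ ♝ · ♜│8
7│♟ ♟ ♟ ♟ · ♟ ♟ ♟│7
6│· · · · ♟ · · ·│6
5│· · · ♙ ♘ · · ·│5
4│· · · · · · · ·│4
3│♘ · · · · ♙ · ·│3
2│♙ ♙ ♙ ♙ · ♙ · ♙│2
1│♖ · ♗ ♕ ♔ ♗ · ♖│1
  ─────────────────
  a b c d e f g h

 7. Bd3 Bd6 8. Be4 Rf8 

  a b c d e f g h
  ─────────────────
8│♜ · ♝ ♛ ♚ ♜ · ·│8
7│♟ ♟ ♟ ♟ · ♟ ♟ ♟│7
6│· · · ♝ ♟ · · ·│6
5│· · · ♙ ♘ · · ·│5
4│· · · · ♗ · · ·│4
3│♘ · · · · ♙ · ·│3
2│♙ ♙ ♙ ♙ · ♙ · ♙│2
1│♖ · ♗ ♕ ♔ · · ♖│1
  ─────────────────
  a b c d e f g h

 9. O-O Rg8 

  a b c d e f g h
  ─────────────────
8│♜ · ♝ ♛ ♚ · ♜ ·│8
7│♟ ♟ ♟ ♟ · ♟ ♟ ♟│7
6│· · · ♝ ♟ · · ·│6
5│· · · ♙ ♘ · · ·│5
4│· · · · ♗ · · ·│4
3│♘ · · · · ♙ · ·│3
2│♙ ♙ ♙ ♙ · ♙ · ♙│2
1│♖ · ♗ ♕ · ♖ ♔ ·│1
  ─────────────────
  a b c d e f g h


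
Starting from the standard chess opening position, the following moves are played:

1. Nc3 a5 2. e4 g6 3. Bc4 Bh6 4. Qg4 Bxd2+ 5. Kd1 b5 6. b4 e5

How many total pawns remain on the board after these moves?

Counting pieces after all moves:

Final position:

  a b c d e f g h
  ─────────────────
8│♜ ♞ ♝ ♛ ♚ · ♞ ♜│8
7│· · ♟ ♟ · ♟ · ♟│7
6│· · · · · · ♟ ·│6
5│♟ ♟ · · ♟ · · ·│5
4│· ♙ ♗ · ♙ · ♕ ·│4
3│· · ♘ · · · · ·│3
2│♙ · ♙ ♝ · ♙ ♙ ♙│2
1│♖ · ♗ ♔ · · ♘ ♖│1
  ─────────────────
  a b c d e f g h


15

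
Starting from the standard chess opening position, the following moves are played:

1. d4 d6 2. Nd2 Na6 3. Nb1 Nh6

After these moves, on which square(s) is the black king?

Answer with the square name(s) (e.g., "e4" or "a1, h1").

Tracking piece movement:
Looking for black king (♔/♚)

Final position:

  a b c d e f g h
  ─────────────────
8│♜ · ♝ ♛ ♚ ♝ · ♜│8
7│♟ ♟ ♟ · ♟ ♟ ♟ ♟│7
6│♞ · · ♟ · · · ♞│6
5│· · · · · · · ·│5
4│· · · ♙ · · · ·│4
3│· · · · · · · ·│3
2│♙ ♙ ♙ · ♙ ♙ ♙ ♙│2
1│♖ ♘ ♗ ♕ ♔ ♗ ♘ ♖│1
  ─────────────────
  a b c d e f g h


e8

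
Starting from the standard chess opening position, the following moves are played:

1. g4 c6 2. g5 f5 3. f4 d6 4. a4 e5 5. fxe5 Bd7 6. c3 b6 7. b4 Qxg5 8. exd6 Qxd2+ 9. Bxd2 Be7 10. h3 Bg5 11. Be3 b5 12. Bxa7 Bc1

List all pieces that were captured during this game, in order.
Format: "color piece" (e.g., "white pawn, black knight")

Tracking captures:
  fxe5: captured black pawn
  Qxg5: captured white pawn
  exd6: captured black pawn
  Qxd2+: captured white pawn
  Bxd2: captured black queen
  Bxa7: captured black pawn

black pawn, white pawn, black pawn, white pawn, black queen, black pawn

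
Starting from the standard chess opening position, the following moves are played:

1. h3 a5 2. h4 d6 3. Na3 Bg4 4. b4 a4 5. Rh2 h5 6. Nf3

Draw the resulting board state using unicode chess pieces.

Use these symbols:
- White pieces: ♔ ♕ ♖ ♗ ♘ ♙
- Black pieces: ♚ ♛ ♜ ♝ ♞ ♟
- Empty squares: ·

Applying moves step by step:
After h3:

♜ ♞ ♝ ♛ ♚ ♝ ♞ ♜
♟ ♟ ♟ ♟ ♟ ♟ ♟ ♟
· · · · · · · ·
· · · · · · · ·
· · · · · · · ·
· · · · · · · ♙
♙ ♙ ♙ ♙ ♙ ♙ ♙ ·
♖ ♘ ♗ ♕ ♔ ♗ ♘ ♖


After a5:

♜ ♞ ♝ ♛ ♚ ♝ ♞ ♜
· ♟ ♟ ♟ ♟ ♟ ♟ ♟
· · · · · · · ·
♟ · · · · · · ·
· · · · · · · ·
· · · · · · · ♙
♙ ♙ ♙ ♙ ♙ ♙ ♙ ·
♖ ♘ ♗ ♕ ♔ ♗ ♘ ♖


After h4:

♜ ♞ ♝ ♛ ♚ ♝ ♞ ♜
· ♟ ♟ ♟ ♟ ♟ ♟ ♟
· · · · · · · ·
♟ · · · · · · ·
· · · · · · · ♙
· · · · · · · ·
♙ ♙ ♙ ♙ ♙ ♙ ♙ ·
♖ ♘ ♗ ♕ ♔ ♗ ♘ ♖


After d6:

♜ ♞ ♝ ♛ ♚ ♝ ♞ ♜
· ♟ ♟ · ♟ ♟ ♟ ♟
· · · ♟ · · · ·
♟ · · · · · · ·
· · · · · · · ♙
· · · · · · · ·
♙ ♙ ♙ ♙ ♙ ♙ ♙ ·
♖ ♘ ♗ ♕ ♔ ♗ ♘ ♖


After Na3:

♜ ♞ ♝ ♛ ♚ ♝ ♞ ♜
· ♟ ♟ · ♟ ♟ ♟ ♟
· · · ♟ · · · ·
♟ · · · · · · ·
· · · · · · · ♙
♘ · · · · · · ·
♙ ♙ ♙ ♙ ♙ ♙ ♙ ·
♖ · ♗ ♕ ♔ ♗ ♘ ♖


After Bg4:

♜ ♞ · ♛ ♚ ♝ ♞ ♜
· ♟ ♟ · ♟ ♟ ♟ ♟
· · · ♟ · · · ·
♟ · · · · · · ·
· · · · · · ♝ ♙
♘ · · · · · · ·
♙ ♙ ♙ ♙ ♙ ♙ ♙ ·
♖ · ♗ ♕ ♔ ♗ ♘ ♖


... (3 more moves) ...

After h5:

♜ ♞ · ♛ ♚ ♝ ♞ ♜
· ♟ ♟ · ♟ ♟ ♟ ·
· · · ♟ · · · ·
· · · · · · · ♟
♟ ♙ · · · · ♝ ♙
♘ · · · · · · ·
♙ · ♙ ♙ ♙ ♙ ♙ ♖
♖ · ♗ ♕ ♔ ♗ ♘ ·


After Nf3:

♜ ♞ · ♛ ♚ ♝ ♞ ♜
· ♟ ♟ · ♟ ♟ ♟ ·
· · · ♟ · · · ·
· · · · · · · ♟
♟ ♙ · · · · ♝ ♙
♘ · · · · ♘ · ·
♙ · ♙ ♙ ♙ ♙ ♙ ♖
♖ · ♗ ♕ ♔ ♗ · ·



  a b c d e f g h
  ─────────────────
8│♜ ♞ · ♛ ♚ ♝ ♞ ♜│8
7│· ♟ ♟ · ♟ ♟ ♟ ·│7
6│· · · ♟ · · · ·│6
5│· · · · · · · ♟│5
4│♟ ♙ · · · · ♝ ♙│4
3│♘ · · · · ♘ · ·│3
2│♙ · ♙ ♙ ♙ ♙ ♙ ♖│2
1│♖ · ♗ ♕ ♔ ♗ · ·│1
  ─────────────────
  a b c d e f g h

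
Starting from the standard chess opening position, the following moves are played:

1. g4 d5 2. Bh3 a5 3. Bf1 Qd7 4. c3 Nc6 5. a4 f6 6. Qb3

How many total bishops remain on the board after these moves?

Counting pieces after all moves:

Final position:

  a b c d e f g h
  ─────────────────
8│♜ · ♝ · ♚ ♝ ♞ ♜│8
7│· ♟ ♟ ♛ ♟ · ♟ ♟│7
6│· · ♞ · · ♟ · ·│6
5│♟ · · ♟ · · · ·│5
4│♙ · · · · · ♙ ·│4
3│· ♕ ♙ · · · · ·│3
2│· ♙ · ♙ ♙ ♙ · ♙│2
1│♖ ♘ ♗ · ♔ ♗ ♘ ♖│1
  ─────────────────
  a b c d e f g h


4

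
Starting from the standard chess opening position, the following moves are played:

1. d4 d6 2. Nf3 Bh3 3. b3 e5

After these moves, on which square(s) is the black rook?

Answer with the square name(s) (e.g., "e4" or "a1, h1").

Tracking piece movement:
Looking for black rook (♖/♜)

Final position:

  a b c d e f g h
  ─────────────────
8│♜ ♞ · ♛ ♚ ♝ ♞ ♜│8
7│♟ ♟ ♟ · · ♟ ♟ ♟│7
6│· · · ♟ · · · ·│6
5│· · · · ♟ · · ·│5
4│· · · ♙ · · · ·│4
3│· ♙ · · · ♘ · ♝│3
2│♙ · ♙ · ♙ ♙ ♙ ♙│2
1│♖ ♘ ♗ ♕ ♔ ♗ · ♖│1
  ─────────────────
  a b c d e f g h


a8, h8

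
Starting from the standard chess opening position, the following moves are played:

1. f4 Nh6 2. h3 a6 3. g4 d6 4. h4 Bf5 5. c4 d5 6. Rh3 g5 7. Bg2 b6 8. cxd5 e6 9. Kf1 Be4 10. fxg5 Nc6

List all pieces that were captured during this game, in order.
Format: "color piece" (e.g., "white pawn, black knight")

Tracking captures:
  cxd5: captured black pawn
  fxg5: captured black pawn

black pawn, black pawn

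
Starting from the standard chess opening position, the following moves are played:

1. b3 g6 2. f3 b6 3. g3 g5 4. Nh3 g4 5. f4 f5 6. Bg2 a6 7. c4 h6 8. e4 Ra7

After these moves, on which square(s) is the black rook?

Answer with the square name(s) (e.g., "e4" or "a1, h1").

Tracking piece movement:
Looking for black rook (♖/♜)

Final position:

  a b c d e f g h
  ─────────────────
8│· ♞ ♝ ♛ ♚ ♝ ♞ ♜│8
7│♜ · ♟ ♟ ♟ · · ·│7
6│♟ ♟ · · · · · ♟│6
5│· · · · · ♟ · ·│5
4│· · ♙ · ♙ ♙ ♟ ·│4
3│· ♙ · · · · ♙ ♘│3
2│♙ · · ♙ · · ♗ ♙│2
1│♖ ♘ ♗ ♕ ♔ · · ♖│1
  ─────────────────
  a b c d e f g h


a7, h8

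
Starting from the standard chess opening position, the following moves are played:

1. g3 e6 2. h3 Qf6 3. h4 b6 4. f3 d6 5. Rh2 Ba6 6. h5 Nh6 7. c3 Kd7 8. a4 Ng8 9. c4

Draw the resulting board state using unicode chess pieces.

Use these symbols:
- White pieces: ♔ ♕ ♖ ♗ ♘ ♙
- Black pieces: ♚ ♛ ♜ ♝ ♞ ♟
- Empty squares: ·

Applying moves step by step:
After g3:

♜ ♞ ♝ ♛ ♚ ♝ ♞ ♜
♟ ♟ ♟ ♟ ♟ ♟ ♟ ♟
· · · · · · · ·
· · · · · · · ·
· · · · · · · ·
· · · · · · ♙ ·
♙ ♙ ♙ ♙ ♙ ♙ · ♙
♖ ♘ ♗ ♕ ♔ ♗ ♘ ♖


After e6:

♜ ♞ ♝ ♛ ♚ ♝ ♞ ♜
♟ ♟ ♟ ♟ · ♟ ♟ ♟
· · · · ♟ · · ·
· · · · · · · ·
· · · · · · · ·
· · · · · · ♙ ·
♙ ♙ ♙ ♙ ♙ ♙ · ♙
♖ ♘ ♗ ♕ ♔ ♗ ♘ ♖


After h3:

♜ ♞ ♝ ♛ ♚ ♝ ♞ ♜
♟ ♟ ♟ ♟ · ♟ ♟ ♟
· · · · ♟ · · ·
· · · · · · · ·
· · · · · · · ·
· · · · · · ♙ ♙
♙ ♙ ♙ ♙ ♙ ♙ · ·
♖ ♘ ♗ ♕ ♔ ♗ ♘ ♖


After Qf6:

♜ ♞ ♝ · ♚ ♝ ♞ ♜
♟ ♟ ♟ ♟ · ♟ ♟ ♟
· · · · ♟ ♛ · ·
· · · · · · · ·
· · · · · · · ·
· · · · · · ♙ ♙
♙ ♙ ♙ ♙ ♙ ♙ · ·
♖ ♘ ♗ ♕ ♔ ♗ ♘ ♖


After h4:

♜ ♞ ♝ · ♚ ♝ ♞ ♜
♟ ♟ ♟ ♟ · ♟ ♟ ♟
· · · · ♟ ♛ · ·
· · · · · · · ·
· · · · · · · ♙
· · · · · · ♙ ·
♙ ♙ ♙ ♙ ♙ ♙ · ·
♖ ♘ ♗ ♕ ♔ ♗ ♘ ♖


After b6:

♜ ♞ ♝ · ♚ ♝ ♞ ♜
♟ · ♟ ♟ · ♟ ♟ ♟
· ♟ · · ♟ ♛ · ·
· · · · · · · ·
· · · · · · · ♙
· · · · · · ♙ ·
♙ ♙ ♙ ♙ ♙ ♙ · ·
♖ ♘ ♗ ♕ ♔ ♗ ♘ ♖


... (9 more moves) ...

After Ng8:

♜ ♞ · · · ♝ ♞ ♜
♟ · ♟ ♚ · ♟ ♟ ♟
♝ ♟ · ♟ ♟ ♛ · ·
· · · · · · · ♙
♙ · · · · · · ·
· · ♙ · · ♙ ♙ ·
· ♙ · ♙ ♙ · · ♖
♖ ♘ ♗ ♕ ♔ ♗ ♘ ·


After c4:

♜ ♞ · · · ♝ ♞ ♜
♟ · ♟ ♚ · ♟ ♟ ♟
♝ ♟ · ♟ ♟ ♛ · ·
· · · · · · · ♙
♙ · ♙ · · · · ·
· · · · · ♙ ♙ ·
· ♙ · ♙ ♙ · · ♖
♖ ♘ ♗ ♕ ♔ ♗ ♘ ·



  a b c d e f g h
  ─────────────────
8│♜ ♞ · · · ♝ ♞ ♜│8
7│♟ · ♟ ♚ · ♟ ♟ ♟│7
6│♝ ♟ · ♟ ♟ ♛ · ·│6
5│· · · · · · · ♙│5
4│♙ · ♙ · · · · ·│4
3│· · · · · ♙ ♙ ·│3
2│· ♙ · ♙ ♙ · · ♖│2
1│♖ ♘ ♗ ♕ ♔ ♗ ♘ ·│1
  ─────────────────
  a b c d e f g h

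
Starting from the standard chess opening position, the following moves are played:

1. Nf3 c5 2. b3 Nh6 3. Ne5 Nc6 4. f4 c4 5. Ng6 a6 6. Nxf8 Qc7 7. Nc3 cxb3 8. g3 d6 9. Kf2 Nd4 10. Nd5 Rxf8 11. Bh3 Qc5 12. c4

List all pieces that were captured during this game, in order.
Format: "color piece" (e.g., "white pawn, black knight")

Tracking captures:
  Nxf8: captured black bishop
  cxb3: captured white pawn
  Rxf8: captured white knight

black bishop, white pawn, white knight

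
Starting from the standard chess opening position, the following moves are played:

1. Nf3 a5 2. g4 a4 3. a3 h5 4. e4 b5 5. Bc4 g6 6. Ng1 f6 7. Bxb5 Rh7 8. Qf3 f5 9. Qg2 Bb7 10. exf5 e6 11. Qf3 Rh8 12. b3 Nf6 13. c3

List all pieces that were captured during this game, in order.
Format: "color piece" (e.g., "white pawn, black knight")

Tracking captures:
  Bxb5: captured black pawn
  exf5: captured black pawn

black pawn, black pawn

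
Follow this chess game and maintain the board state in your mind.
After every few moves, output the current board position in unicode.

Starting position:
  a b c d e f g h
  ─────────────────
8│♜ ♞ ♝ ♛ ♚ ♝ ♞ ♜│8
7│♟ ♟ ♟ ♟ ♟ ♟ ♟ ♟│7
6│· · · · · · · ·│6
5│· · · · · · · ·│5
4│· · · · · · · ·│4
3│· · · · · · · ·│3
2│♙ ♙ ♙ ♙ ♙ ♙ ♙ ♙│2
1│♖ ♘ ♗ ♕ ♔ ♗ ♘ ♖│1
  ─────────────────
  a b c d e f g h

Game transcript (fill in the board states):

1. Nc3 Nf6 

  a b c d e f g h
  ─────────────────
8│♜ ♞ ♝ ♛ ♚ ♝ · ♜│8
7│♟ ♟ ♟ ♟ ♟ ♟ ♟ ♟│7
6│· · · · · ♞ · ·│6
5│· · · · · · · ·│5
4│· · · · · · · ·│4
3│· · ♘ · · · · ·│3
2│♙ ♙ ♙ ♙ ♙ ♙ ♙ ♙│2
1│♖ · ♗ ♕ ♔ ♗ ♘ ♖│1
  ─────────────────
  a b c d e f g h

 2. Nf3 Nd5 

  a b c d e f g h
  ─────────────────
8│♜ ♞ ♝ ♛ ♚ ♝ · ♜│8
7│♟ ♟ ♟ ♟ ♟ ♟ ♟ ♟│7
6│· · · · · · · ·│6
5│· · · ♞ · · · ·│5
4│· · · · · · · ·│4
3│· · ♘ · · ♘ · ·│3
2│♙ ♙ ♙ ♙ ♙ ♙ ♙ ♙│2
1│♖ · ♗ ♕ ♔ ♗ · ♖│1
  ─────────────────
  a b c d e f g h

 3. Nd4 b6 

  a b c d e f g h
  ─────────────────
8│♜ ♞ ♝ ♛ ♚ ♝ · ♜│8
7│♟ · ♟ ♟ ♟ ♟ ♟ ♟│7
6│· ♟ · · · · · ·│6
5│· · · ♞ · · · ·│5
4│· · · ♘ · · · ·│4
3│· · ♘ · · · · ·│3
2│♙ ♙ ♙ ♙ ♙ ♙ ♙ ♙│2
1│♖ · ♗ ♕ ♔ ♗ · ♖│1
  ─────────────────
  a b c d e f g h

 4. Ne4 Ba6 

  a b c d e f g h
  ─────────────────
8│♜ ♞ · ♛ ♚ ♝ · ♜│8
7│♟ · ♟ ♟ ♟ ♟ ♟ ♟│7
6│♝ ♟ · · · · · ·│6
5│· · · ♞ · · · ·│5
4│· · · ♘ ♘ · · ·│4
3│· · · · · · · ·│3
2│♙ ♙ ♙ ♙ ♙ ♙ ♙ ♙│2
1│♖ · ♗ ♕ ♔ ♗ · ♖│1
  ─────────────────
  a b c d e f g h

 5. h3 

  a b c d e f g h
  ─────────────────
8│♜ ♞ · ♛ ♚ ♝ · ♜│8
7│♟ · ♟ ♟ ♟ ♟ ♟ ♟│7
6│♝ ♟ · · · · · ·│6
5│· · · ♞ · · · ·│5
4│· · · ♘ ♘ · · ·│4
3│· · · · · · · ♙│3
2│♙ ♙ ♙ ♙ ♙ ♙ ♙ ·│2
1│♖ · ♗ ♕ ♔ ♗ · ♖│1
  ─────────────────
  a b c d e f g h


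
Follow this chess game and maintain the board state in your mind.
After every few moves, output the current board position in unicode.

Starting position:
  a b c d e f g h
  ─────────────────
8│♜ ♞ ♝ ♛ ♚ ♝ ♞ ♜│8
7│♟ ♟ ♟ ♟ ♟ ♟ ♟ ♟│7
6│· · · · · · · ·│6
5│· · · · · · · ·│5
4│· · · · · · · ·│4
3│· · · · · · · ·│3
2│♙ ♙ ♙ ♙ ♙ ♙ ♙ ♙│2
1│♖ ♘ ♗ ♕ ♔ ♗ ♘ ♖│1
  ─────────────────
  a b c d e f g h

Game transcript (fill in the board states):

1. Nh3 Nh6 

  a b c d e f g h
  ─────────────────
8│♜ ♞ ♝ ♛ ♚ ♝ · ♜│8
7│♟ ♟ ♟ ♟ ♟ ♟ ♟ ♟│7
6│· · · · · · · ♞│6
5│· · · · · · · ·│5
4│· · · · · · · ·│4
3│· · · · · · · ♘│3
2│♙ ♙ ♙ ♙ ♙ ♙ ♙ ♙│2
1│♖ ♘ ♗ ♕ ♔ ♗ · ♖│1
  ─────────────────
  a b c d e f g h

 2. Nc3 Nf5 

  a b c d e f g h
  ─────────────────
8│♜ ♞ ♝ ♛ ♚ ♝ · ♜│8
7│♟ ♟ ♟ ♟ ♟ ♟ ♟ ♟│7
6│· · · · · · · ·│6
5│· · · · · ♞ · ·│5
4│· · · · · · · ·│4
3│· · ♘ · · · · ♘│3
2│♙ ♙ ♙ ♙ ♙ ♙ ♙ ♙│2
1│♖ · ♗ ♕ ♔ ♗ · ♖│1
  ─────────────────
  a b c d e f g h

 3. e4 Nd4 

  a b c d e f g h
  ─────────────────
8│♜ ♞ ♝ ♛ ♚ ♝ · ♜│8
7│♟ ♟ ♟ ♟ ♟ ♟ ♟ ♟│7
6│· · · · · · · ·│6
5│· · · · · · · ·│5
4│· · · ♞ ♙ · · ·│4
3│· · ♘ · · · · ♘│3
2│♙ ♙ ♙ ♙ · ♙ ♙ ♙│2
1│♖ · ♗ ♕ ♔ ♗ · ♖│1
  ─────────────────
  a b c d e f g h

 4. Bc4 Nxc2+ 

  a b c d e f g h
  ─────────────────
8│♜ ♞ ♝ ♛ ♚ ♝ · ♜│8
7│♟ ♟ ♟ ♟ ♟ ♟ ♟ ♟│7
6│· · · · · · · ·│6
5│· · · · · · · ·│5
4│· · ♗ · ♙ · · ·│4
3│· · ♘ · · · · ♘│3
2│♙ ♙ ♞ ♙ · ♙ ♙ ♙│2
1│♖ · ♗ ♕ ♔ · · ♖│1
  ─────────────────
  a b c d e f g h



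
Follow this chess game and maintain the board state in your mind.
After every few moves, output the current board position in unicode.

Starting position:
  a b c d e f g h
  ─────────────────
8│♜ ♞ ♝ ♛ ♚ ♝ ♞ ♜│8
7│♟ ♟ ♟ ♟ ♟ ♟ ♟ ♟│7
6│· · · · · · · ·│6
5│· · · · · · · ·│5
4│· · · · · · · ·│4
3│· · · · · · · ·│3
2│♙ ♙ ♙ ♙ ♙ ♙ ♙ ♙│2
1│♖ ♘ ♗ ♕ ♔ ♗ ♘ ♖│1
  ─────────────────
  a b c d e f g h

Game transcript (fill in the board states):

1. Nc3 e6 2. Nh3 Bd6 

  a b c d e f g h
  ─────────────────
8│♜ ♞ ♝ ♛ ♚ · ♞ ♜│8
7│♟ ♟ ♟ ♟ · ♟ ♟ ♟│7
6│· · · ♝ ♟ · · ·│6
5│· · · · · · · ·│5
4│· · · · · · · ·│4
3│· · ♘ · · · · ♘│3
2│♙ ♙ ♙ ♙ ♙ ♙ ♙ ♙│2
1│♖ · ♗ ♕ ♔ ♗ · ♖│1
  ─────────────────
  a b c d e f g h

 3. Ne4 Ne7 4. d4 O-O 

  a b c d e f g h
  ─────────────────
8│♜ ♞ ♝ ♛ · ♜ ♚ ·│8
7│♟ ♟ ♟ ♟ ♞ ♟ ♟ ♟│7
6│· · · ♝ ♟ · · ·│6
5│· · · · · · · ·│5
4│· · · ♙ ♘ · · ·│4
3│· · · · · · · ♘│3
2│♙ ♙ ♙ · ♙ ♙ ♙ ♙│2
1│♖ · ♗ ♕ ♔ ♗ · ♖│1
  ─────────────────
  a b c d e f g h

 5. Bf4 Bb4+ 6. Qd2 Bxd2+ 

  a b c d e f g h
  ─────────────────
8│♜ ♞ ♝ ♛ · ♜ ♚ ·│8
7│♟ ♟ ♟ ♟ ♞ ♟ ♟ ♟│7
6│· · · · ♟ · · ·│6
5│· · · · · · · ·│5
4│· · · ♙ ♘ ♗ · ·│4
3│· · · · · · · ♘│3
2│♙ ♙ ♙ ♝ ♙ ♙ ♙ ♙│2
1│♖ · · · ♔ ♗ · ♖│1
  ─────────────────
  a b c d e f g h

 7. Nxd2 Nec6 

  a b c d e f g h
  ─────────────────
8│♜ ♞ ♝ ♛ · ♜ ♚ ·│8
7│♟ ♟ ♟ ♟ · ♟ ♟ ♟│7
6│· · ♞ · ♟ · · ·│6
5│· · · · · · · ·│5
4│· · · ♙ · ♗ · ·│4
3│· · · · · · · ♘│3
2│♙ ♙ ♙ ♘ ♙ ♙ ♙ ♙│2
1│♖ · · · ♔ ♗ · ♖│1
  ─────────────────
  a b c d e f g h


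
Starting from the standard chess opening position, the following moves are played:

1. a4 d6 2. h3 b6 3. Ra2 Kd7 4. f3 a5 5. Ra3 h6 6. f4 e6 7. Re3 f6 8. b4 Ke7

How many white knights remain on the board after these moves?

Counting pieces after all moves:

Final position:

  a b c d e f g h
  ─────────────────
8│♜ ♞ ♝ ♛ · ♝ ♞ ♜│8
7│· · ♟ · ♚ · ♟ ·│7
6│· ♟ · ♟ ♟ ♟ · ♟│6
5│♟ · · · · · · ·│5
4│♙ ♙ · · · ♙ · ·│4
3│· · · · ♖ · · ♙│3
2│· · ♙ ♙ ♙ · ♙ ·│2
1│· ♘ ♗ ♕ ♔ ♗ ♘ ♖│1
  ─────────────────
  a b c d e f g h


2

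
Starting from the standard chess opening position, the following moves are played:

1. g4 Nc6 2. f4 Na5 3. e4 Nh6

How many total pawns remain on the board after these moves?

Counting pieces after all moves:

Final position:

  a b c d e f g h
  ─────────────────
8│♜ · ♝ ♛ ♚ ♝ · ♜│8
7│♟ ♟ ♟ ♟ ♟ ♟ ♟ ♟│7
6│· · · · · · · ♞│6
5│♞ · · · · · · ·│5
4│· · · · ♙ ♙ ♙ ·│4
3│· · · · · · · ·│3
2│♙ ♙ ♙ ♙ · · · ♙│2
1│♖ ♘ ♗ ♕ ♔ ♗ ♘ ♖│1
  ─────────────────
  a b c d e f g h


16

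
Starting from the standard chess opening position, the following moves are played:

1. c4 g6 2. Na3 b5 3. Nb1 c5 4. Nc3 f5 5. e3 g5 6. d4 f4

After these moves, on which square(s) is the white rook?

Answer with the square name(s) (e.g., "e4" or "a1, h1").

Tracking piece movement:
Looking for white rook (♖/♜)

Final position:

  a b c d e f g h
  ─────────────────
8│♜ ♞ ♝ ♛ ♚ ♝ ♞ ♜│8
7│♟ · · ♟ ♟ · · ♟│7
6│· · · · · · · ·│6
5│· ♟ ♟ · · · ♟ ·│5
4│· · ♙ ♙ · ♟ · ·│4
3│· · ♘ · ♙ · · ·│3
2│♙ ♙ · · · ♙ ♙ ♙│2
1│♖ · ♗ ♕ ♔ ♗ ♘ ♖│1
  ─────────────────
  a b c d e f g h


a1, h1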